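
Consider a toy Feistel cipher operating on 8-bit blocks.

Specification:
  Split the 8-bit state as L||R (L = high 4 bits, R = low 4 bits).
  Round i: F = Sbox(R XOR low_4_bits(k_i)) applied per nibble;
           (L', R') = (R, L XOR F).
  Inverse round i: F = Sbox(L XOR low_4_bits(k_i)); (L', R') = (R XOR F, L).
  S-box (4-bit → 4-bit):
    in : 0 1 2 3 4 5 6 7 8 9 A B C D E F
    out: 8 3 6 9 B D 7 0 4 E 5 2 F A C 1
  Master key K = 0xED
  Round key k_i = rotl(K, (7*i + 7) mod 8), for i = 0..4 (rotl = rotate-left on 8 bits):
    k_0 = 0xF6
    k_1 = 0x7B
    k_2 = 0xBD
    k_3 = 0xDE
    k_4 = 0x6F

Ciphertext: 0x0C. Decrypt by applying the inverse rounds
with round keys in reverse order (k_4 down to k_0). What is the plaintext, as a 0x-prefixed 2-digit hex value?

s_0 = ciphertext = 0x0C
s_1 = InvRound(s_0, k_4) = 0xD0
s_2 = InvRound(s_1, k_3) = 0x9D
s_3 = InvRound(s_2, k_2) = 0x69
s_4 = InvRound(s_3, k_1) = 0x36
s_5 = InvRound(s_4, k_0) = 0xB3

0xB3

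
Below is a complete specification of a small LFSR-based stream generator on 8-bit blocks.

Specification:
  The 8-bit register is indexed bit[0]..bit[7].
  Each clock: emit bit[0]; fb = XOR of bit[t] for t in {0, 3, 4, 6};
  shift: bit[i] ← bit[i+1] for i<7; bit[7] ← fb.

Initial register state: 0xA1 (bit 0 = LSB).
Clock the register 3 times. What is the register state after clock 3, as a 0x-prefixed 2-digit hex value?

reg_0 = 0xA1
clock 1: out=1, reg = 0xD0
clock 2: out=0, reg = 0x68
clock 3: out=0, reg = 0x34

0x34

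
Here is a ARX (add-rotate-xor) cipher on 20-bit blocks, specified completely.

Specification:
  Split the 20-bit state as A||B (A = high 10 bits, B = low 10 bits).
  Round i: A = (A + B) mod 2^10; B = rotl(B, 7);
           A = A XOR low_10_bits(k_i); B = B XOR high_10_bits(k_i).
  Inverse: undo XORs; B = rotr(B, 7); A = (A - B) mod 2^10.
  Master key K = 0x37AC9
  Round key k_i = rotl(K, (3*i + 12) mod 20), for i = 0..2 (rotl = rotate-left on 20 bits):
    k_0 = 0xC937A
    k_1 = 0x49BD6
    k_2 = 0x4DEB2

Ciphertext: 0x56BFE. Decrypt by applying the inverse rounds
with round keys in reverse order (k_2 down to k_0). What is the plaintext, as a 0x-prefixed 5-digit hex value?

0x717D0

s_0 = ciphertext = 0x56BFE
s_1 = InvRound(s_0, k_2) = 0x66E4D
s_2 = InvRound(s_1, k_1) = 0xBBF5E
s_3 = InvRound(s_2, k_0) = 0x717D0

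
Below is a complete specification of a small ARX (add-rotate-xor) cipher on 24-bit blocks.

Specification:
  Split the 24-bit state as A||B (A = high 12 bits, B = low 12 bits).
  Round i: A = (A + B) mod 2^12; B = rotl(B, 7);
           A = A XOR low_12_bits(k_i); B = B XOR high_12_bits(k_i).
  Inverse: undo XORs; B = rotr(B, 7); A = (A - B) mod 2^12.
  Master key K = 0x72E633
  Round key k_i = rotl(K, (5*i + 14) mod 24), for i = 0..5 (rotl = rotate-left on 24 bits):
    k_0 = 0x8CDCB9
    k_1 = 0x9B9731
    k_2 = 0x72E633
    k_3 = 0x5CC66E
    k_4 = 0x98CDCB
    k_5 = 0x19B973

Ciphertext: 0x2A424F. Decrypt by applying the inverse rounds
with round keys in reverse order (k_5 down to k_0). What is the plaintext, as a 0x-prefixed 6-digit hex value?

0x9F5CE6

s_0 = ciphertext = 0x2A424F
s_1 = InvRound(s_0, k_5) = 0x150A87
s_2 = InvRound(s_1, k_4) = 0xB35166
s_3 = InvRound(s_2, k_3) = 0x812549
s_4 = InvRound(s_3, k_2) = 0x13DCE4
s_5 = InvRound(s_4, k_1) = 0xA62BAA
s_6 = InvRound(s_5, k_0) = 0x9F5CE6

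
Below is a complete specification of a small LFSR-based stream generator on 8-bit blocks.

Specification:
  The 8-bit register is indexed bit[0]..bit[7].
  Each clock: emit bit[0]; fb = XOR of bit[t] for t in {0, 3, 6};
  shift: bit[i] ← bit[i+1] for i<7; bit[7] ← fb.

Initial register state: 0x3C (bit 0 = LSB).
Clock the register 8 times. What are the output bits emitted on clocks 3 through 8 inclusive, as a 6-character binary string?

reg_0 = 0x3C
clock 1: out=0, reg = 0x9E
clock 2: out=0, reg = 0xCF
clock 3: out=1, reg = 0xE7
clock 4: out=1, reg = 0x73
clock 5: out=1, reg = 0x39
clock 6: out=1, reg = 0x1C
clock 7: out=0, reg = 0x8E
clock 8: out=0, reg = 0xC7

111100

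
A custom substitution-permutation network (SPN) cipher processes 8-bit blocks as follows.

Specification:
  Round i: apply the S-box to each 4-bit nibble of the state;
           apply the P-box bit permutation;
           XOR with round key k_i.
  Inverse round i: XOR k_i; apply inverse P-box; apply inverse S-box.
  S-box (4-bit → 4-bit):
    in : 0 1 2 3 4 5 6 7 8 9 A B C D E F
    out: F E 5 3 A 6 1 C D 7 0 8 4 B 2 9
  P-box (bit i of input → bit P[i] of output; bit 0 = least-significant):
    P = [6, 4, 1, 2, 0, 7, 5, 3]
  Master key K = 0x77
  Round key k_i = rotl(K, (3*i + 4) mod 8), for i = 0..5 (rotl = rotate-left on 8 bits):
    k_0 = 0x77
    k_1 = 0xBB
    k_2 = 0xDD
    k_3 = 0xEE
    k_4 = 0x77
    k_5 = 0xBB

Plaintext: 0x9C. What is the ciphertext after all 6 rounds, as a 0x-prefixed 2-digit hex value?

0x6B

s_0 = plaintext = 0x9C
s_1 = Round(s_0, k_0) = 0xD4
s_2 = Round(s_1, k_1) = 0x26
s_3 = Round(s_2, k_2) = 0xBC
s_4 = Round(s_3, k_3) = 0xE4
s_5 = Round(s_4, k_4) = 0xE3
s_6 = Round(s_5, k_5) = 0x6B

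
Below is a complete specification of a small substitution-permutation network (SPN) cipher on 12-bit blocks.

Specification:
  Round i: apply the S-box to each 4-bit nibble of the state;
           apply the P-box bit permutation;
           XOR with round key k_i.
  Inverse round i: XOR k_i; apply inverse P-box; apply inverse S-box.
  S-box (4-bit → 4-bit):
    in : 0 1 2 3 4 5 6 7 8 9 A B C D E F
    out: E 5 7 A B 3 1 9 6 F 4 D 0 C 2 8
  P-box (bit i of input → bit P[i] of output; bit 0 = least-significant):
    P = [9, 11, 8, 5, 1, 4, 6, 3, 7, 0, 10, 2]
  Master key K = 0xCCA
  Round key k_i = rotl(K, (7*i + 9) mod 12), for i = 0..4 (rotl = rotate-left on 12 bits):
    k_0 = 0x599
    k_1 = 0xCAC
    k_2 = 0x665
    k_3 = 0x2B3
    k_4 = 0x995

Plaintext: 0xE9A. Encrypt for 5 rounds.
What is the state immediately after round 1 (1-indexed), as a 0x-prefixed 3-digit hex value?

s_0 = plaintext = 0xE9A
s_1 = Round(s_0, k_0) = 0x4C2
s_2 = Round(s_1, k_1) = 0x729
s_3 = Round(s_2, k_2) = 0xD93
s_4 = Round(s_3, k_3) = 0xECD
s_5 = Round(s_4, k_4) = 0x8B4

0x4C2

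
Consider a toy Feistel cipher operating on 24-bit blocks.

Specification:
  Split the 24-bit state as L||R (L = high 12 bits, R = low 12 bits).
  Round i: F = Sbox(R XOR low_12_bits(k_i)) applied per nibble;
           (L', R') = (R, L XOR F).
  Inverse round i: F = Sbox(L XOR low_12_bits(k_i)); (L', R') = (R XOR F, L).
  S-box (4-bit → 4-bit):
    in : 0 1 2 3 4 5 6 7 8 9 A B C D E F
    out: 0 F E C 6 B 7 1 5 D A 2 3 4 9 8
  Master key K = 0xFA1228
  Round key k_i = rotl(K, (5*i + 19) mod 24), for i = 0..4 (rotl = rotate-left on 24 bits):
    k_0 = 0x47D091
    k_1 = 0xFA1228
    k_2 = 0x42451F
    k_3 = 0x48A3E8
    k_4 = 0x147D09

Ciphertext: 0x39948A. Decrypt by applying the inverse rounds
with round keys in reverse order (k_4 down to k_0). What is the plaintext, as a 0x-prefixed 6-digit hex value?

s_0 = ciphertext = 0x39948A
s_1 = InvRound(s_0, k_4) = 0xD5A399
s_2 = InvRound(s_1, k_3) = 0xAB7D5A
s_3 = InvRound(s_2, k_2) = 0x5FFAB7
s_4 = InvRound(s_3, k_1) = 0xBF65FF
s_5 = InvRound(s_4, k_0) = 0x78EBF6

0x78EBF6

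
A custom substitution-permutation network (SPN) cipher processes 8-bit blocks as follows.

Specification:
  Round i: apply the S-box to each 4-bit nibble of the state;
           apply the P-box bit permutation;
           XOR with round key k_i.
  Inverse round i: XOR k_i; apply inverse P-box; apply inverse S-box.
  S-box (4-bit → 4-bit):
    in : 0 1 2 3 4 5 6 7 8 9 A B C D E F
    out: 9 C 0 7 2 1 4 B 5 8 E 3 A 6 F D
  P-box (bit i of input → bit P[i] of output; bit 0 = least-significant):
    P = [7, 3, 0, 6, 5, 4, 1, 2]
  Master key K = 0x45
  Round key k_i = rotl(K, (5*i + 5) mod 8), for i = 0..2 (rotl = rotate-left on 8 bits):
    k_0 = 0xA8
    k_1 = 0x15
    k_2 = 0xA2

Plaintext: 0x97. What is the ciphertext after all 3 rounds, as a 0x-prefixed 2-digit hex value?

0x65

s_0 = plaintext = 0x97
s_1 = Round(s_0, k_0) = 0x64
s_2 = Round(s_1, k_1) = 0x1F
s_3 = Round(s_2, k_2) = 0x65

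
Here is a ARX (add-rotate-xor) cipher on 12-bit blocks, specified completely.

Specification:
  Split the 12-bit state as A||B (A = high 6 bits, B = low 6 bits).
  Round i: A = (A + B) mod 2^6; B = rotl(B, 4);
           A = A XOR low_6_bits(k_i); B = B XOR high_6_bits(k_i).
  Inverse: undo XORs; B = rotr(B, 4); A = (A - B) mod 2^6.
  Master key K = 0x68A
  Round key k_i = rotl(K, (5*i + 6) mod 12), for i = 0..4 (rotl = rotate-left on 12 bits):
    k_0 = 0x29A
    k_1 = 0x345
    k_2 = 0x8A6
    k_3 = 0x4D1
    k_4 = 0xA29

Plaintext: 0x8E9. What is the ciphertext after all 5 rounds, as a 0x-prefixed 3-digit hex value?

0x8DF

s_0 = plaintext = 0x8E9
s_1 = Round(s_0, k_0) = 0x590
s_2 = Round(s_1, k_1) = 0x8C9
s_3 = Round(s_2, k_2) = 0x2B0
s_4 = Round(s_3, k_3) = 0xADF
s_5 = Round(s_4, k_4) = 0x8DF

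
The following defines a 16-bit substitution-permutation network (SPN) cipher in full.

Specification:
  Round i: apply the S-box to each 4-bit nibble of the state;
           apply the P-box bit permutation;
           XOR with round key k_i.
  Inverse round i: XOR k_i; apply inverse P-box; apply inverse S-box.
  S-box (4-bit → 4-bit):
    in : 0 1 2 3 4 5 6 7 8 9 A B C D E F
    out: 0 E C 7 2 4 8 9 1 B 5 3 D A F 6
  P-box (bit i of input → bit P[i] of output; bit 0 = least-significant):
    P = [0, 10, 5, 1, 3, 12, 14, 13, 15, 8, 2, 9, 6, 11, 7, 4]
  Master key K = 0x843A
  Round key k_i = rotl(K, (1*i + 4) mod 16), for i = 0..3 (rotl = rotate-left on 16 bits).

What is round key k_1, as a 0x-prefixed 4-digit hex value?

K = 0x843A
k_0 = rotl(K, (1*0+4) mod 16) = rotl(K, 4) = 0x43A8
k_1 = rotl(K, (1*1+4) mod 16) = rotl(K, 5) = 0x8750

0x8750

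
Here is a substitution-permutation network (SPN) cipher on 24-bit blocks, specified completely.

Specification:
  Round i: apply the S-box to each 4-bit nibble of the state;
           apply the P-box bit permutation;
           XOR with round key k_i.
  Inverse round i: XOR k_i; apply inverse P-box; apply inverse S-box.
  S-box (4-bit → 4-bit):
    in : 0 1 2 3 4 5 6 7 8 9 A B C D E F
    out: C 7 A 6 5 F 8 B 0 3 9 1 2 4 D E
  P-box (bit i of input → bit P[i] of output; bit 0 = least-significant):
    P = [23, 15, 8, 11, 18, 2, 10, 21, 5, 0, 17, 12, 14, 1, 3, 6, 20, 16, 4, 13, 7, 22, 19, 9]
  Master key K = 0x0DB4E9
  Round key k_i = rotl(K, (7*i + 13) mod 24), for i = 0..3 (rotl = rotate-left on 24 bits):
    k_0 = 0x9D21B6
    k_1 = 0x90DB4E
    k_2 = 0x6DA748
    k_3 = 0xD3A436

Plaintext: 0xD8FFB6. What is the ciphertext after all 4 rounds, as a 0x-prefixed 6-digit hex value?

0x3595B8

s_0 = plaintext = 0xD8FFB6
s_1 = Round(s_0, k_0) = 0x9339FD
s_2 = Round(s_1, k_1) = 0xF1DEF1
s_3 = Round(s_2, k_2) = 0x963074
s_4 = Round(s_3, k_3) = 0x3595B8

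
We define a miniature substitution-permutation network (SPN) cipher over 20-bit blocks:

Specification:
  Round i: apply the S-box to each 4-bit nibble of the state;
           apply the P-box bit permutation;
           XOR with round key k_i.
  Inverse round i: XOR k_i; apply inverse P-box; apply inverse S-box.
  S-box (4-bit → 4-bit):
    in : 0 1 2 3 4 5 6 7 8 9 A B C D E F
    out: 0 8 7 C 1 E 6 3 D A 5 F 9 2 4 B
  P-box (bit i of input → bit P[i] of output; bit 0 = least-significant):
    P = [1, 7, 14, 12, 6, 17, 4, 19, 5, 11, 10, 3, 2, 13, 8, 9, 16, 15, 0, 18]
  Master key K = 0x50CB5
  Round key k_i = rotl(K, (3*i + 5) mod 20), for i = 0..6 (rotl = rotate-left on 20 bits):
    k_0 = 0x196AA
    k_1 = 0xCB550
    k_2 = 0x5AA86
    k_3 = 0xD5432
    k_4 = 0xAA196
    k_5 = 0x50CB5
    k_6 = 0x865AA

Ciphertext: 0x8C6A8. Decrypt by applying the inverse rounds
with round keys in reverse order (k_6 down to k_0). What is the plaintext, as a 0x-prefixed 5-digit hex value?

0xFD7E0

s_0 = ciphertext = 0x8C6A8
s_1 = InvRound(s_0, k_6) = 0xD5004
s_2 = InvRound(s_1, k_5) = 0xE0235
s_3 = InvRound(s_2, k_4) = 0x55407
s_4 = InvRound(s_3, k_3) = 0xE4430
s_5 = InvRound(s_4, k_2) = 0x7F252
s_6 = InvRound(s_5, k_1) = 0x43E9A
s_7 = InvRound(s_6, k_0) = 0xFD7E0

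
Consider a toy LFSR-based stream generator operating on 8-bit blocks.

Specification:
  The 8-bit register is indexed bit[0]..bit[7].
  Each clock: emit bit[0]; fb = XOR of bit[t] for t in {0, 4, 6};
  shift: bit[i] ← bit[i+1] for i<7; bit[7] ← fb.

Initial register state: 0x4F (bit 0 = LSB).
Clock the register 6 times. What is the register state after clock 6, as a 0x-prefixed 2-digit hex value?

0x89

reg_0 = 0x4F
clock 1: out=1, reg = 0x27
clock 2: out=1, reg = 0x93
clock 3: out=1, reg = 0x49
clock 4: out=1, reg = 0x24
clock 5: out=0, reg = 0x12
clock 6: out=0, reg = 0x89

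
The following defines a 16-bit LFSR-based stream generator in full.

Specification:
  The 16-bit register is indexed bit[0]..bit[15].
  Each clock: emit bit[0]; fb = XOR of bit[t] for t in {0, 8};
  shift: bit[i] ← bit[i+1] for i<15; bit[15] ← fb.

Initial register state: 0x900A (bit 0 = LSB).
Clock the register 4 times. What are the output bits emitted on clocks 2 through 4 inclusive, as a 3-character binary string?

101

reg_0 = 0x900A
clock 1: out=0, reg = 0x4805
clock 2: out=1, reg = 0xA402
clock 3: out=0, reg = 0x5201
clock 4: out=1, reg = 0xA900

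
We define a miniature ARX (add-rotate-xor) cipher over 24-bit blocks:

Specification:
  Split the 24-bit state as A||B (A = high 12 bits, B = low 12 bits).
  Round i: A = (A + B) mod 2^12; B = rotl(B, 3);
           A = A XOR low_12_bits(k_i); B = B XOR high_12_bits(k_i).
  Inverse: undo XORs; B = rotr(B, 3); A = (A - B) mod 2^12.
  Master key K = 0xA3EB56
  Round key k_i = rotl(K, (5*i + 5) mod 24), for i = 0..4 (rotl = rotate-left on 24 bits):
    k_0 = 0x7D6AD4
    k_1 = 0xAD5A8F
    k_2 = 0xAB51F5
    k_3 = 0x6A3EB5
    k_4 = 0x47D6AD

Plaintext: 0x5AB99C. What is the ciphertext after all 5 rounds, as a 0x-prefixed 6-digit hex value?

0x024C64

s_0 = plaintext = 0x5AB99C
s_1 = Round(s_0, k_0) = 0x593B32
s_2 = Round(s_1, k_1) = 0xA4A340
s_3 = Round(s_2, k_2) = 0xC7F0B4
s_4 = Round(s_3, k_3) = 0x386303
s_5 = Round(s_4, k_4) = 0x024C64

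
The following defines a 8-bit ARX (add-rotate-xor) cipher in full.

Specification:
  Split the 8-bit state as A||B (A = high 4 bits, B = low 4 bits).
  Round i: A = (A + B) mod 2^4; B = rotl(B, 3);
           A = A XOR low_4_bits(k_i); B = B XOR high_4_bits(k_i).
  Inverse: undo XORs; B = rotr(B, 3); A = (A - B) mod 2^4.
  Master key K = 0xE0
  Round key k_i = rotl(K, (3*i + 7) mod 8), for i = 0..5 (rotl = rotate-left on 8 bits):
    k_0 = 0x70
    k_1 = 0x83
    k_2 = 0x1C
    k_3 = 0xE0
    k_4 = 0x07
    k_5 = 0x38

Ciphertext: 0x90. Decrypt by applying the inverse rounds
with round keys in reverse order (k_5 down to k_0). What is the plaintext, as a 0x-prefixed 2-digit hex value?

s_0 = ciphertext = 0x90
s_1 = InvRound(s_0, k_5) = 0xB6
s_2 = InvRound(s_1, k_4) = 0x0C
s_3 = InvRound(s_2, k_3) = 0xC4
s_4 = InvRound(s_3, k_2) = 0x6A
s_5 = InvRound(s_4, k_1) = 0x14
s_6 = InvRound(s_5, k_0) = 0xB6

0xB6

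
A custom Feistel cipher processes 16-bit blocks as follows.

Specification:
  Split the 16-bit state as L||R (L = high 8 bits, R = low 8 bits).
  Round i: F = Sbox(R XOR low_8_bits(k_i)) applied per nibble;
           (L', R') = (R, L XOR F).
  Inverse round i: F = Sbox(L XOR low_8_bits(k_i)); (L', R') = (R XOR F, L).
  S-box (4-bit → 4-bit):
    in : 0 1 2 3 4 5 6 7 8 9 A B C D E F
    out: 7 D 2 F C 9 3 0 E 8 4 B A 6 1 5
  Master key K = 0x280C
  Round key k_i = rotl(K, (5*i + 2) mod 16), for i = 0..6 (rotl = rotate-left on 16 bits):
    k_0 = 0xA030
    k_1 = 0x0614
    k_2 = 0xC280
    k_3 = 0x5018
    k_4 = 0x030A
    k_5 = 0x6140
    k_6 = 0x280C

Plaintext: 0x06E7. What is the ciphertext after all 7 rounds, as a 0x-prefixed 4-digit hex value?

s_0 = plaintext = 0x06E7
s_1 = Round(s_0, k_0) = 0xE766
s_2 = Round(s_1, k_1) = 0x66E5
s_3 = Round(s_2, k_2) = 0xE55F
s_4 = Round(s_3, k_3) = 0x5F25
s_5 = Round(s_4, k_4) = 0x257A
s_6 = Round(s_5, k_5) = 0x7AD1
s_7 = Round(s_6, k_6) = 0xD11C

0xD11C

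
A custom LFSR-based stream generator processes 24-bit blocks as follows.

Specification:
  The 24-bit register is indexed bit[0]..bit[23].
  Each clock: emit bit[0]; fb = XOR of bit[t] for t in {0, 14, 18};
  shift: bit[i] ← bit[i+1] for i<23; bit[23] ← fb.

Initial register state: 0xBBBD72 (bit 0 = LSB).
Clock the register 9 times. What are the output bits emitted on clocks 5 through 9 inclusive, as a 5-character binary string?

reg_0 = 0xBBBD72
clock 1: out=0, reg = 0x5DDEB9
clock 2: out=1, reg = 0xAEEF5C
clock 3: out=0, reg = 0x5777AE
clock 4: out=0, reg = 0x2BBBD7
clock 5: out=1, reg = 0x95DDEB
clock 6: out=1, reg = 0xCAEEF5
clock 7: out=1, reg = 0x65777A
clock 8: out=0, reg = 0x32BBBD
clock 9: out=1, reg = 0x995DDE

11101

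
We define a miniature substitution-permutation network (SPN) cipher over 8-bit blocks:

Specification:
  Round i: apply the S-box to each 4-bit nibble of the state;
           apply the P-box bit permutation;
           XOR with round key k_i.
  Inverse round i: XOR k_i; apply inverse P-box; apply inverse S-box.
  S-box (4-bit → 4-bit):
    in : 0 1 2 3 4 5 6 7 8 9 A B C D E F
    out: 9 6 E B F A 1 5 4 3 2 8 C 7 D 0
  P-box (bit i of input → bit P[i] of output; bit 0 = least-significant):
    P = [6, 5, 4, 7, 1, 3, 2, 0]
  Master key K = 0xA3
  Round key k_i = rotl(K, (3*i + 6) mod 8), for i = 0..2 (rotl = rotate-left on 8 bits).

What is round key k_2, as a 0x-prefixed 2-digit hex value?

0x3A

K = 0xA3
k_0 = rotl(K, (3*0+6) mod 8) = rotl(K, 6) = 0xE8
k_1 = rotl(K, (3*1+6) mod 8) = rotl(K, 1) = 0x47
k_2 = rotl(K, (3*2+6) mod 8) = rotl(K, 4) = 0x3A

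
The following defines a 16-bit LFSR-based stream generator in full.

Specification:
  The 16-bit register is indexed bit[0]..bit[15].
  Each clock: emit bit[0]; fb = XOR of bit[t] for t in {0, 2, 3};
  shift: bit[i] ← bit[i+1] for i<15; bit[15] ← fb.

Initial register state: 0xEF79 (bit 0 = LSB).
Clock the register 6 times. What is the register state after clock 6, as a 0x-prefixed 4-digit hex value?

reg_0 = 0xEF79
clock 1: out=1, reg = 0x77BC
clock 2: out=0, reg = 0x3BDE
clock 3: out=0, reg = 0x1DEF
clock 4: out=1, reg = 0x8EF7
clock 5: out=1, reg = 0x477B
clock 6: out=1, reg = 0x23BD

0x23BD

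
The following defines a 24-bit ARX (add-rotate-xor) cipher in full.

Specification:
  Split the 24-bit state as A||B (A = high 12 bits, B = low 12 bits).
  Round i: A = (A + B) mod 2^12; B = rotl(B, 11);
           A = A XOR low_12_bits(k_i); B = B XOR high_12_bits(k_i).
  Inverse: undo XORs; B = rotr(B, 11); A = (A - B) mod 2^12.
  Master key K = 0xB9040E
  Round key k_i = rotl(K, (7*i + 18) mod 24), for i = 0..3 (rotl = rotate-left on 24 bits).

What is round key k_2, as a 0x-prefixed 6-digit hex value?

K = 0xB9040E
k_0 = rotl(K, (7*0+18) mod 24) = rotl(K, 18) = 0x3AE410
k_1 = rotl(K, (7*1+18) mod 24) = rotl(K, 1) = 0x72081D
k_2 = rotl(K, (7*2+18) mod 24) = rotl(K, 8) = 0x040EB9

0x040EB9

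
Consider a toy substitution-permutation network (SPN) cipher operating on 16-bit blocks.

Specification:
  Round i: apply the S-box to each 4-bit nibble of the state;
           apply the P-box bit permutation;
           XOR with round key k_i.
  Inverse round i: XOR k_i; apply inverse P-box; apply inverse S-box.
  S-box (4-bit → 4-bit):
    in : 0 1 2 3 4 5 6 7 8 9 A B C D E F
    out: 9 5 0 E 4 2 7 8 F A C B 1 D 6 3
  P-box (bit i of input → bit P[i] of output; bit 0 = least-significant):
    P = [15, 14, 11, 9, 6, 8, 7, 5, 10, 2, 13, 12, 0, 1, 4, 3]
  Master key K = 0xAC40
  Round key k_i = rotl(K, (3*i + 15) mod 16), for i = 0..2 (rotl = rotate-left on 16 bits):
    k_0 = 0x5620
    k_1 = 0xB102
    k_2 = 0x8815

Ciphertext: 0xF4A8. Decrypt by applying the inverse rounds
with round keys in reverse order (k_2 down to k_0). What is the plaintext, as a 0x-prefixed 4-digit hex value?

s_0 = ciphertext = 0xF4A8
s_1 = InvRound(s_0, k_2) = 0xD8AE
s_2 = InvRound(s_1, k_1) = 0x7E3E
s_3 = InvRound(s_2, k_0) = 0x3E24

0x3E24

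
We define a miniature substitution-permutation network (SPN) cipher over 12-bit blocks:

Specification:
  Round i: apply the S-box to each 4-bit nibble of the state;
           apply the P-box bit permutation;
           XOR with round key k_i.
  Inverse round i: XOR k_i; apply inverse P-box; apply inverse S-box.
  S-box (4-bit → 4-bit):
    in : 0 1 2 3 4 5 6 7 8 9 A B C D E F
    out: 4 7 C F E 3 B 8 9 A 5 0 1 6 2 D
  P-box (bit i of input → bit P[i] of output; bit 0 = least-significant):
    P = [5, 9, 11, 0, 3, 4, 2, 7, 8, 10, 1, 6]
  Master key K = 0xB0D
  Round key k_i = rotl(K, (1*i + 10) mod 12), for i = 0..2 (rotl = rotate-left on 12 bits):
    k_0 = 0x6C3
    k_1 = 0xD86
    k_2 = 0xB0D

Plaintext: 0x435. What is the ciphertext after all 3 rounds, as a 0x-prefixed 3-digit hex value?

0xB70

s_0 = plaintext = 0x435
s_1 = Round(s_0, k_0) = 0x03D
s_2 = Round(s_1, k_1) = 0x718
s_3 = Round(s_2, k_2) = 0xB70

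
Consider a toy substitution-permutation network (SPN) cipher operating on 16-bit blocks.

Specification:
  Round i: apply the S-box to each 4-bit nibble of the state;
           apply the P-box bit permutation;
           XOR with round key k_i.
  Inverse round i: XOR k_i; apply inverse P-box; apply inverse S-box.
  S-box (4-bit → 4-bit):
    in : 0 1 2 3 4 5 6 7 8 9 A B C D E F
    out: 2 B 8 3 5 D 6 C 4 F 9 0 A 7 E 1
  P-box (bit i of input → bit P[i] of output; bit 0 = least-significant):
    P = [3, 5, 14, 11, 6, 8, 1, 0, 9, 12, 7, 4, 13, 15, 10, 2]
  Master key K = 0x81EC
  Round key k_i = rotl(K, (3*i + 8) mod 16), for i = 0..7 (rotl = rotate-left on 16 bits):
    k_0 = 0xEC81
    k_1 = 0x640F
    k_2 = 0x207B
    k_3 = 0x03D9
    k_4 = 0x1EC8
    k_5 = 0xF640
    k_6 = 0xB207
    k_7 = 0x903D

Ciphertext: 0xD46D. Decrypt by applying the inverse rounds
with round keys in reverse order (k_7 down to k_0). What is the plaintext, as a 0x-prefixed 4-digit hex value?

0xD6DE

s_0 = ciphertext = 0xD46D
s_1 = InvRound(s_0, k_7) = 0x82F8
s_2 = InvRound(s_1, k_6) = 0xAE53
s_3 = InvRound(s_2, k_5) = 0xBC77
s_4 = InvRound(s_3, k_4) = 0x1573
s_5 = InvRound(s_4, k_3) = 0x8D83
s_6 = InvRound(s_5, k_2) = 0xD731
s_7 = InvRound(s_6, k_1) = 0x1163
s_8 = InvRound(s_7, k_0) = 0xD6DE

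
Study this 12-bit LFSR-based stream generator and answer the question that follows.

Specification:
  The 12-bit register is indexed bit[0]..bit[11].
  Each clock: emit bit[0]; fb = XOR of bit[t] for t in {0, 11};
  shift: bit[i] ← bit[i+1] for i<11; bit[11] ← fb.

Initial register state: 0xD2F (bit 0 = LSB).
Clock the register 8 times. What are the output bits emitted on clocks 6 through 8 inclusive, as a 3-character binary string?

reg_0 = 0xD2F
clock 1: out=1, reg = 0x697
clock 2: out=1, reg = 0xB4B
clock 3: out=1, reg = 0x5A5
clock 4: out=1, reg = 0xAD2
clock 5: out=0, reg = 0xD69
clock 6: out=1, reg = 0x6B4
clock 7: out=0, reg = 0x35A
clock 8: out=0, reg = 0x1AD

100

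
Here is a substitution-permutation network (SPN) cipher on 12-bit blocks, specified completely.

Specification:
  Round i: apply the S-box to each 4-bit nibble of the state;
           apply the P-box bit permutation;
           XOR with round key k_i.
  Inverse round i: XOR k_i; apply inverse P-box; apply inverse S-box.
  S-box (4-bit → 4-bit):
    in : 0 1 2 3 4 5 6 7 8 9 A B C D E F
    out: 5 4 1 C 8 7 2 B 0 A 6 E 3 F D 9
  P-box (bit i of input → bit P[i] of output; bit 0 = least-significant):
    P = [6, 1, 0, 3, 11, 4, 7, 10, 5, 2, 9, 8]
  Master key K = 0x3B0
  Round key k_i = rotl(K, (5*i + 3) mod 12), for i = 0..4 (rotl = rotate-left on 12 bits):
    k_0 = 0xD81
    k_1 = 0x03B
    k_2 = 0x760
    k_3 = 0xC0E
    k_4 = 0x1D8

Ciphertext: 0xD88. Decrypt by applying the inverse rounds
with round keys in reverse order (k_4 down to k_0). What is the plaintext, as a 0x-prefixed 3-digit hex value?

0x5CE

s_0 = ciphertext = 0xD88
s_1 = InvRound(s_0, k_4) = 0x872
s_2 = InvRound(s_1, k_3) = 0xC9F
s_3 = InvRound(s_2, k_2) = 0xD5D
s_4 = InvRound(s_3, k_1) = 0x7FC
s_5 = InvRound(s_4, k_0) = 0x5CE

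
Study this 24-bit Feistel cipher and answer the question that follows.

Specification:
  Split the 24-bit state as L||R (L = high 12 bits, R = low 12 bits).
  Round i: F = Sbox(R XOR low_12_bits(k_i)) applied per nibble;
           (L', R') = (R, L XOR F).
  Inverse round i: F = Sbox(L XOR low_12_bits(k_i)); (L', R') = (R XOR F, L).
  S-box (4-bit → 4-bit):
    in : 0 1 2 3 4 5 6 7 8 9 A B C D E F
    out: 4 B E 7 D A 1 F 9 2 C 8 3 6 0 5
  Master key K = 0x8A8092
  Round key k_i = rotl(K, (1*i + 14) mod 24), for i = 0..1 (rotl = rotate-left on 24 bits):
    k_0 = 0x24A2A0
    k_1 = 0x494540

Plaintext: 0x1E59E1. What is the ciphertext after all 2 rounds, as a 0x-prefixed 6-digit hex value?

0x93EA11

s_0 = plaintext = 0x1E59E1
s_1 = Round(s_0, k_0) = 0x9E193E
s_2 = Round(s_1, k_1) = 0x93EA11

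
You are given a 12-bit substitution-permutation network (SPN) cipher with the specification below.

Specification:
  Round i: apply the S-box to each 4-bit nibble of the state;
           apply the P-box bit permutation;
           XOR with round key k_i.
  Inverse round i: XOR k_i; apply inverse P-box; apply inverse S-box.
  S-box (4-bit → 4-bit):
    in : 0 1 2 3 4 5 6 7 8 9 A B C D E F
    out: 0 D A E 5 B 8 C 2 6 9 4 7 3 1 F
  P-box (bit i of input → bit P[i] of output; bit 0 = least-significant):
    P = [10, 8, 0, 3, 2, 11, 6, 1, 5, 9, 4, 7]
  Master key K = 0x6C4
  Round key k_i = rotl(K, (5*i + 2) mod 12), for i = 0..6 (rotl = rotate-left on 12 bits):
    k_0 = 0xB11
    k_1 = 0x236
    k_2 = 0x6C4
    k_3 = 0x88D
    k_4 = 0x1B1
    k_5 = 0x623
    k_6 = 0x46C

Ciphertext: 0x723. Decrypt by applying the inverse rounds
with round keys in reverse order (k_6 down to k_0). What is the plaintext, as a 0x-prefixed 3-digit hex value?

s_0 = ciphertext = 0x723
s_1 = InvRound(s_0, k_6) = 0x813
s_2 = InvRound(s_1, k_5) = 0xC8E
s_3 = InvRound(s_2, k_4) = 0x45F
s_4 = InvRound(s_3, k_3) = 0x73E
s_5 = InvRound(s_4, k_2) = 0x172
s_6 = InvRound(s_5, k_1) = 0x848
s_7 = InvRound(s_6, k_0) = 0x9B3

0x9B3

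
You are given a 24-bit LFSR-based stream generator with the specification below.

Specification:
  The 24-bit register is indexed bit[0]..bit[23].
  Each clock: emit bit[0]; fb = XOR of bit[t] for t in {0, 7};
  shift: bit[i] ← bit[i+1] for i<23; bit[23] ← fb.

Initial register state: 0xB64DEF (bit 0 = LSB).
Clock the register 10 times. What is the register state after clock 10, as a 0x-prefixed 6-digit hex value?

0x5D2D93

reg_0 = 0xB64DEF
clock 1: out=1, reg = 0x5B26F7
clock 2: out=1, reg = 0x2D937B
clock 3: out=1, reg = 0x96C9BD
clock 4: out=1, reg = 0x4B64DE
clock 5: out=0, reg = 0xA5B26F
clock 6: out=1, reg = 0xD2D937
clock 7: out=1, reg = 0xE96C9B
clock 8: out=1, reg = 0x74B64D
clock 9: out=1, reg = 0xBA5B26
clock 10: out=0, reg = 0x5D2D93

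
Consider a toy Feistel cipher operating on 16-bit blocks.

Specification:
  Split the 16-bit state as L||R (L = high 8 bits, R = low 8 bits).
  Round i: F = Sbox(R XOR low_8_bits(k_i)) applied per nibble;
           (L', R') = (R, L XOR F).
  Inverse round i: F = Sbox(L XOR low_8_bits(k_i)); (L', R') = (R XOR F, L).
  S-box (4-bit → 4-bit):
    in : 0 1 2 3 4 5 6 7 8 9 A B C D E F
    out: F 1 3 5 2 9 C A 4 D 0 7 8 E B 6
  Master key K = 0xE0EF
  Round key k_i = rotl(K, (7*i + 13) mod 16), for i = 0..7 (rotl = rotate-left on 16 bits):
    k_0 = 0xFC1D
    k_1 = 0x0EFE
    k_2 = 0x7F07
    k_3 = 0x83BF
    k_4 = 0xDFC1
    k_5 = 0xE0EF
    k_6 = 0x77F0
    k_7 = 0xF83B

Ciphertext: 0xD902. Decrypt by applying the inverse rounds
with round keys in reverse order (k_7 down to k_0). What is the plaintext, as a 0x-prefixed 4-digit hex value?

s_0 = ciphertext = 0xD902
s_1 = InvRound(s_0, k_7) = 0xB1D9
s_2 = InvRound(s_1, k_6) = 0xF8B1
s_3 = InvRound(s_2, k_5) = 0xABF8
s_4 = InvRound(s_3, k_4) = 0x38AB
s_5 = InvRound(s_4, k_3) = 0xE138
s_6 = InvRound(s_5, k_2) = 0x84E1
s_7 = InvRound(s_6, k_1) = 0x4184
s_8 = InvRound(s_7, k_0) = 0x1C41

0x1C41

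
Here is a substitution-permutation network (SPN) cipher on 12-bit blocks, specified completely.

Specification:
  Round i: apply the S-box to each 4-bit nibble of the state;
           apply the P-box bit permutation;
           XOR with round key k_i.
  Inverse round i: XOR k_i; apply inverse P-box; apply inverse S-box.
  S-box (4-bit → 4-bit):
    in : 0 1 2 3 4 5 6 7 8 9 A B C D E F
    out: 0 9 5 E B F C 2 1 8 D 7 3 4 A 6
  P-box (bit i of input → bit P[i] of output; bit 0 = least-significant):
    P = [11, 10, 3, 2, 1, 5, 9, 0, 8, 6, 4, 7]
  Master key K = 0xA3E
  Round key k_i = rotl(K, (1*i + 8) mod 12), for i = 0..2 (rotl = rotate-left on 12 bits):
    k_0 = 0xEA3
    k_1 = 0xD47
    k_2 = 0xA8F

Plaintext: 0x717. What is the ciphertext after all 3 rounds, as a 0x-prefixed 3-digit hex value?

s_0 = plaintext = 0x717
s_1 = Round(s_0, k_0) = 0xAE0
s_2 = Round(s_1, k_1) = 0xCF6
s_3 = Round(s_2, k_2) = 0x9E3

0x9E3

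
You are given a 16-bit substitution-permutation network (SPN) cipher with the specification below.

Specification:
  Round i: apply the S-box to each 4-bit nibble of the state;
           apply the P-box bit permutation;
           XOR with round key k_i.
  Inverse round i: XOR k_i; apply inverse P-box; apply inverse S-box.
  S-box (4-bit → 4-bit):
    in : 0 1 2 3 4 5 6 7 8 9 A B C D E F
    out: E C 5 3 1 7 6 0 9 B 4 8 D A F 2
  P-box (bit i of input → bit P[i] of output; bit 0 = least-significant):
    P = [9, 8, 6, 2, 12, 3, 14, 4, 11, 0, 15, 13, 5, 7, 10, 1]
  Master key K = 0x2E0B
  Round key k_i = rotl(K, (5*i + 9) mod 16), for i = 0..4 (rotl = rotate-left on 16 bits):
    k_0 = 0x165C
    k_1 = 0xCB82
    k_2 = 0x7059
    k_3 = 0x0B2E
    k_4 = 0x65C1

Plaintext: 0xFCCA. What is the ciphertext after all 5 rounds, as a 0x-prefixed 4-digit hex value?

0x4910

s_0 = plaintext = 0xFCCA
s_1 = Round(s_0, k_0) = 0xEE8C
s_2 = Round(s_1, k_1) = 0x7575
s_3 = Round(s_2, k_2) = 0xFB18
s_4 = Round(s_3, k_3) = 0x69BA
s_5 = Round(s_4, k_4) = 0x4910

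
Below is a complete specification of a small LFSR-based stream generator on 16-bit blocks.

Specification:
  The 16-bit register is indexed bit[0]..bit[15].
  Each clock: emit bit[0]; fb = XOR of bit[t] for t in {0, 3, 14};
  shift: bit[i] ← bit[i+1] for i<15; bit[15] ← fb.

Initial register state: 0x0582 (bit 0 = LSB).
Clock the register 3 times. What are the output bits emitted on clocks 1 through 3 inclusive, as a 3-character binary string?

010

reg_0 = 0x0582
clock 1: out=0, reg = 0x02C1
clock 2: out=1, reg = 0x8160
clock 3: out=0, reg = 0x40B0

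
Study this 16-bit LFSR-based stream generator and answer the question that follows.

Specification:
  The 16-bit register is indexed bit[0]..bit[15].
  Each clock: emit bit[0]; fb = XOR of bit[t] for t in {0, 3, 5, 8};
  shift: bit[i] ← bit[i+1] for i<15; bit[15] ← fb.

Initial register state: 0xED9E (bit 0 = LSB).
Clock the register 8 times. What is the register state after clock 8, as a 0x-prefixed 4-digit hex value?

reg_0 = 0xED9E
clock 1: out=0, reg = 0x76CF
clock 2: out=1, reg = 0x3B67
clock 3: out=1, reg = 0x9DB3
clock 4: out=1, reg = 0xCED9
clock 5: out=1, reg = 0x676C
clock 6: out=0, reg = 0xB3B6
clock 7: out=0, reg = 0x59DB
clock 8: out=1, reg = 0xACED

0xACED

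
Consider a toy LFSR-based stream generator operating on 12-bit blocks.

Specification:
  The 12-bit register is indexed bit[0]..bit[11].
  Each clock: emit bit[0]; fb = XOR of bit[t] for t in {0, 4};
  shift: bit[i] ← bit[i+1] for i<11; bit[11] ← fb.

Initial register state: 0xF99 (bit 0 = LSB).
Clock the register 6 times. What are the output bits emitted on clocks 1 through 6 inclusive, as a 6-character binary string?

100110

reg_0 = 0xF99
clock 1: out=1, reg = 0x7CC
clock 2: out=0, reg = 0x3E6
clock 3: out=0, reg = 0x1F3
clock 4: out=1, reg = 0x0F9
clock 5: out=1, reg = 0x07C
clock 6: out=0, reg = 0x83E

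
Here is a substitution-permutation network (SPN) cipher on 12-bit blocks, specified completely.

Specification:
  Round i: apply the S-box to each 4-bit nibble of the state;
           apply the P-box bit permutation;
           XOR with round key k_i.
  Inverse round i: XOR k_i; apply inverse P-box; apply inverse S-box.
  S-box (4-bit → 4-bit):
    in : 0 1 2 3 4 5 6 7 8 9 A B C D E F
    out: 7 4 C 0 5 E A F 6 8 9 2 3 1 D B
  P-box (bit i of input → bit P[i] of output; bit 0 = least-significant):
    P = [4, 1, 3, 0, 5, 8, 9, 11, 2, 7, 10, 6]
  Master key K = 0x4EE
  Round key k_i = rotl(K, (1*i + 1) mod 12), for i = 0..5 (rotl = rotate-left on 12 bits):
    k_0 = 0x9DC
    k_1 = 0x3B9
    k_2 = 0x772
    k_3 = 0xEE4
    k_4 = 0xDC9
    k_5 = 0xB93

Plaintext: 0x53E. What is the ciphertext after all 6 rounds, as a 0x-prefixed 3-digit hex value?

s_0 = plaintext = 0x53E
s_1 = Round(s_0, k_0) = 0xD05
s_2 = Round(s_1, k_1) = 0x096
s_3 = Round(s_2, k_2) = 0xBF5
s_4 = Round(s_3, k_3) = 0x74F
s_5 = Round(s_4, k_4) = 0xB3E
s_6 = Round(s_5, k_5) = 0xB0A

0xB0A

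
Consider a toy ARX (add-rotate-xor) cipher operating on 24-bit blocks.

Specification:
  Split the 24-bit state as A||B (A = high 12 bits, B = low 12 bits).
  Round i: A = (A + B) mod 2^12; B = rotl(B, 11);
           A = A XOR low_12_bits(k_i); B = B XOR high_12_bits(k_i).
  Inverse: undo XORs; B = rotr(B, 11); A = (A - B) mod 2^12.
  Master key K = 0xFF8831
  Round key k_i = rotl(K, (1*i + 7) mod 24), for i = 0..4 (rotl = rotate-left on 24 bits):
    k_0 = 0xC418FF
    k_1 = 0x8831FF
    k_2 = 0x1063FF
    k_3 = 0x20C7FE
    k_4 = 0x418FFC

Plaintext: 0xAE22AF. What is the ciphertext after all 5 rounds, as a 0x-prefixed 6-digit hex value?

0x271C1E

s_0 = plaintext = 0xAE22AF
s_1 = Round(s_0, k_0) = 0x56E516
s_2 = Round(s_1, k_1) = 0xB7BA08
s_3 = Round(s_2, k_2) = 0x67C402
s_4 = Round(s_3, k_3) = 0xD8000D
s_5 = Round(s_4, k_4) = 0x271C1E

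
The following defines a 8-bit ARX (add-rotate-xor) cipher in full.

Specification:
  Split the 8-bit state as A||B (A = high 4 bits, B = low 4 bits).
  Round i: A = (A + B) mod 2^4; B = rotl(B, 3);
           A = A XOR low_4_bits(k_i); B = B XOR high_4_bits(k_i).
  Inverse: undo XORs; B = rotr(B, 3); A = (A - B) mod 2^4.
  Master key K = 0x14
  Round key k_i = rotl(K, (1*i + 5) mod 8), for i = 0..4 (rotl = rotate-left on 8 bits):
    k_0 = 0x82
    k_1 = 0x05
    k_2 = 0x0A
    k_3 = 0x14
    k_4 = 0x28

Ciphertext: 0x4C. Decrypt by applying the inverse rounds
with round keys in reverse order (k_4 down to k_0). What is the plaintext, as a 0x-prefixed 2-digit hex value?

0xBD

s_0 = ciphertext = 0x4C
s_1 = InvRound(s_0, k_4) = 0xFD
s_2 = InvRound(s_1, k_3) = 0x29
s_3 = InvRound(s_2, k_2) = 0x53
s_4 = InvRound(s_3, k_1) = 0xA6
s_5 = InvRound(s_4, k_0) = 0xBD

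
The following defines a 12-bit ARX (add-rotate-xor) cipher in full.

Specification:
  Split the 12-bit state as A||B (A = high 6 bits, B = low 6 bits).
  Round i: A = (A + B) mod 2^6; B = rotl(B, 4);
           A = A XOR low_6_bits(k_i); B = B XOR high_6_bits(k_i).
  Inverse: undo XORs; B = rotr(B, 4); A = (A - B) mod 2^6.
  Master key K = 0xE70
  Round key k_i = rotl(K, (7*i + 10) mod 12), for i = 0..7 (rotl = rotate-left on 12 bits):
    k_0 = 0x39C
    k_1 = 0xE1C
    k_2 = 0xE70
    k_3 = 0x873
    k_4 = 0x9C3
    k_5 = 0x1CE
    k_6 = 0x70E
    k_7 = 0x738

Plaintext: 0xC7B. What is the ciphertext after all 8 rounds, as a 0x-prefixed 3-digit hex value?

s_0 = plaintext = 0xC7B
s_1 = Round(s_0, k_0) = 0xC30
s_2 = Round(s_1, k_1) = 0xF34
s_3 = Round(s_2, k_2) = 0x034
s_4 = Round(s_3, k_3) = 0x1EC
s_5 = Round(s_4, k_4) = 0xC2C
s_6 = Round(s_5, k_5) = 0x48C
s_7 = Round(s_6, k_6) = 0x41F
s_8 = Round(s_7, k_7) = 0x5EB

0x5EB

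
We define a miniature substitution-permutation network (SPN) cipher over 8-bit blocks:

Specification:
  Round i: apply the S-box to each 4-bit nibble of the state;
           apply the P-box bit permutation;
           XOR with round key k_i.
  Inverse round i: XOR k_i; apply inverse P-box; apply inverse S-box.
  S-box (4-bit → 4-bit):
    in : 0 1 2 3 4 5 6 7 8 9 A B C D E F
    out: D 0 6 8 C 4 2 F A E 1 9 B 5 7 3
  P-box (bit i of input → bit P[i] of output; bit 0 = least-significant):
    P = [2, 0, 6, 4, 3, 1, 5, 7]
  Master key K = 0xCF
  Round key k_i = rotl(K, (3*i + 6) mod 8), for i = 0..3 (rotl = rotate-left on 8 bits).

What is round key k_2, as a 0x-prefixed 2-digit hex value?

0xFC

K = 0xCF
k_0 = rotl(K, (3*0+6) mod 8) = rotl(K, 6) = 0xF3
k_1 = rotl(K, (3*1+6) mod 8) = rotl(K, 1) = 0x9F
k_2 = rotl(K, (3*2+6) mod 8) = rotl(K, 4) = 0xFC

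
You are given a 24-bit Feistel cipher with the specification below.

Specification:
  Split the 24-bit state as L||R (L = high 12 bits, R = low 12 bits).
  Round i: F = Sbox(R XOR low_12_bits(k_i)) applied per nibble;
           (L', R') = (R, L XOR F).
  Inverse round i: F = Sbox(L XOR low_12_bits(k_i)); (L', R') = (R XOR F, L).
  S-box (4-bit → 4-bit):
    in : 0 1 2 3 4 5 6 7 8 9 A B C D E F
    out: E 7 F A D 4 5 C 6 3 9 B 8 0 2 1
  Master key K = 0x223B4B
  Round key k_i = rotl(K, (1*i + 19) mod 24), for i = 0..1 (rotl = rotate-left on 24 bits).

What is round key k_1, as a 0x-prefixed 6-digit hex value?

0xB223B4

K = 0x223B4B
k_0 = rotl(K, (1*0+19) mod 24) = rotl(K, 19) = 0x5911DA
k_1 = rotl(K, (1*1+19) mod 24) = rotl(K, 20) = 0xB223B4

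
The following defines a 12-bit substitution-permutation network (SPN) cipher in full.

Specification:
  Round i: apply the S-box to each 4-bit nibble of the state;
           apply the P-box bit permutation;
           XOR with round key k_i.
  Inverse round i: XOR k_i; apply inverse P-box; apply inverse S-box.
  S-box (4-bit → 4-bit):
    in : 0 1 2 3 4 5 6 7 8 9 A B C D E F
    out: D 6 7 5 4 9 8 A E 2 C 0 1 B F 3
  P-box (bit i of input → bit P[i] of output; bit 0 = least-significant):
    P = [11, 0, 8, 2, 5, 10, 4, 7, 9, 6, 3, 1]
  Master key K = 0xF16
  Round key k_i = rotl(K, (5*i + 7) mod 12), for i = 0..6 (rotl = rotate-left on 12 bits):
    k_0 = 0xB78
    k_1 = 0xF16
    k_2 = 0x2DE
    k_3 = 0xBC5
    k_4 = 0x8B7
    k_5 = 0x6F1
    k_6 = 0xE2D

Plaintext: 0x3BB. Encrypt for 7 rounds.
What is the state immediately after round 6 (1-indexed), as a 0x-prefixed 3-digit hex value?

0x29D

s_0 = plaintext = 0x3BB
s_1 = Round(s_0, k_0) = 0x970
s_2 = Round(s_1, k_1) = 0x2D2
s_3 = Round(s_2, k_2) = 0xD37
s_4 = Round(s_3, k_3) = 0x9B2
s_5 = Round(s_4, k_4) = 0x1F6
s_6 = Round(s_5, k_5) = 0x29D
s_7 = Round(s_6, k_6) = 0x060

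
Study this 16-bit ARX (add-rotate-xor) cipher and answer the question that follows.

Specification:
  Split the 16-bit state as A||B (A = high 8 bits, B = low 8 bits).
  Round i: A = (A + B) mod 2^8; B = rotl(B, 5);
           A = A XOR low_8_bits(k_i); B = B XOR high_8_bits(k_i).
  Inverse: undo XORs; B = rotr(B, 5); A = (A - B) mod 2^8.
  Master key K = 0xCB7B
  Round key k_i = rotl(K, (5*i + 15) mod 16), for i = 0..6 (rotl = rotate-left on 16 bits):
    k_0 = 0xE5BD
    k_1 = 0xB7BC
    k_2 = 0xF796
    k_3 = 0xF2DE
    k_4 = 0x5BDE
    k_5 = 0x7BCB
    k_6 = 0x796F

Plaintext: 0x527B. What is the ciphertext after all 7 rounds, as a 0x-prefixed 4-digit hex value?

0xA3B0

s_0 = plaintext = 0x527B
s_1 = Round(s_0, k_0) = 0x708A
s_2 = Round(s_1, k_1) = 0x46E6
s_3 = Round(s_2, k_2) = 0xBA2B
s_4 = Round(s_3, k_3) = 0x3B97
s_5 = Round(s_4, k_4) = 0x0CA9
s_6 = Round(s_5, k_5) = 0x7E4E
s_7 = Round(s_6, k_6) = 0xA3B0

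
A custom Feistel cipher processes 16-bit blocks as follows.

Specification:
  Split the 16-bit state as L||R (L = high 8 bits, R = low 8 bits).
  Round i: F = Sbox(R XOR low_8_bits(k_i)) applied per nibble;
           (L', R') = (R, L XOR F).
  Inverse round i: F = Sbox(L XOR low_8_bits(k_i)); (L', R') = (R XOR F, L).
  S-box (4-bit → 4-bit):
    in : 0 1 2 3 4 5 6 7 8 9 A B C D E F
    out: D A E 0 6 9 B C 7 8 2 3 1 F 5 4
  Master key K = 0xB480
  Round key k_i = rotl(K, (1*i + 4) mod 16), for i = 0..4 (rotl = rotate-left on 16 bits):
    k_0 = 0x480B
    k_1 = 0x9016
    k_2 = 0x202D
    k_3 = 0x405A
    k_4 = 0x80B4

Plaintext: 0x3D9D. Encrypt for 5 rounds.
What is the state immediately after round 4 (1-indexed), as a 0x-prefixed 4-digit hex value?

0x3900

s_0 = plaintext = 0x3D9D
s_1 = Round(s_0, k_0) = 0x9DB6
s_2 = Round(s_1, k_1) = 0xB6B0
s_3 = Round(s_2, k_2) = 0xB039
s_4 = Round(s_3, k_3) = 0x3900
s_5 = Round(s_4, k_4) = 0x000F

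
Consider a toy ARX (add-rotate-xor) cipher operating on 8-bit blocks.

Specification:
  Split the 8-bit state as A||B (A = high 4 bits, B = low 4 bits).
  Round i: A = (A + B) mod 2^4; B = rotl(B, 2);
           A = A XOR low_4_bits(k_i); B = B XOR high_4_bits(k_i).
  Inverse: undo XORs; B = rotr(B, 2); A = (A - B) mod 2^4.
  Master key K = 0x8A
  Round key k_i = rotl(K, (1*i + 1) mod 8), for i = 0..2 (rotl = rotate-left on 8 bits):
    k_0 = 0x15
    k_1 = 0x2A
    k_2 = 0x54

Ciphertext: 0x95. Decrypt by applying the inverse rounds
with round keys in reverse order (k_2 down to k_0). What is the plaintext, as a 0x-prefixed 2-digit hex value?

0x46

s_0 = ciphertext = 0x95
s_1 = InvRound(s_0, k_2) = 0xD0
s_2 = InvRound(s_1, k_1) = 0xF8
s_3 = InvRound(s_2, k_0) = 0x46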